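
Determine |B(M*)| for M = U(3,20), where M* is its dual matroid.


The dual of U(r,n) is U(n-r, n) = U(17,20).
Bases of U(17,20) are all (17)-element subsets.
|B(M*)| = (20 choose 17) = 1140.

1140


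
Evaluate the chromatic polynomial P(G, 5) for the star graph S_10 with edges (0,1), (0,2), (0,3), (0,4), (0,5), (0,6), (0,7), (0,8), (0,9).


P(tree, k) = k * (k-1)^(9) for any tree on 10 vertices.
P(5) = 5 * 4^9 = 5 * 262144 = 1310720.

1310720


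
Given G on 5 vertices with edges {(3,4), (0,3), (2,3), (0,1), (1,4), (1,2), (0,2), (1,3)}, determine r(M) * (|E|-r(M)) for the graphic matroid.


r(M) = |V| - c = 5 - 1 = 4.
nullity = |E| - r(M) = 8 - 4 = 4.
Product = 4 * 4 = 16.

16


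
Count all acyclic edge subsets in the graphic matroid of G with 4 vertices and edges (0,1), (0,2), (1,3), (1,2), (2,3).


An independent set in a graphic matroid is an acyclic edge subset.
G has 4 vertices and 5 edges.
Enumerate all 2^5 = 32 subsets, checking for acyclicity.
Total independent sets = 24.

24


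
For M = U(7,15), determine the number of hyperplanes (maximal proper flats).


Hyperplanes of U(7,15) are flats of rank 6.
In a uniform matroid, these are exactly the (6)-element subsets.
Count = C(15,6) = 5005.

5005


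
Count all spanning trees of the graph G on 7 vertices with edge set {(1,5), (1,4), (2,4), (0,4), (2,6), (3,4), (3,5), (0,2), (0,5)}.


By Kirchhoff's matrix tree theorem, the number of spanning trees equals
the determinant of any cofactor of the Laplacian matrix L.
G has 7 vertices and 9 edges.
Computing the (6 x 6) cofactor determinant gives 32.

32


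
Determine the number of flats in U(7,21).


Flats of U(7,21): every subset of size < 7 is a flat, plus E itself.
Count = (21 choose 0) + (21 choose 1) + (21 choose 2) + (21 choose 3) + (21 choose 4) + (21 choose 5) + (21 choose 6) + 1
     = 1 + 21 + 210 + 1330 + 5985 + 20349 + 54264 + 1
     = 82161.

82161


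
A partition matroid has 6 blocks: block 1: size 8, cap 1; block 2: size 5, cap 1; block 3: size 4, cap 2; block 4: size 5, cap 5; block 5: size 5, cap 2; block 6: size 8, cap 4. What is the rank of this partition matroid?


Rank of a partition matroid = sum of min(|Si|, ci) for each block.
= min(8,1) + min(5,1) + min(4,2) + min(5,5) + min(5,2) + min(8,4)
= 1 + 1 + 2 + 5 + 2 + 4
= 15.

15


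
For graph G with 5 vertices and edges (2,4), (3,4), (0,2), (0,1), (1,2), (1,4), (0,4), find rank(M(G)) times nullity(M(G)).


r(M) = |V| - c = 5 - 1 = 4.
nullity = |E| - r(M) = 7 - 4 = 3.
Product = 4 * 3 = 12.

12


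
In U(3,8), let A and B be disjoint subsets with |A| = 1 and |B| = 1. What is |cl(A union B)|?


|A union B| = 1 + 1 = 2 (disjoint).
In U(3,8), cl(S) = S if |S| < 3, else cl(S) = E.
Since 2 < 3, cl(A union B) = A union B.
|cl(A union B)| = 2.

2


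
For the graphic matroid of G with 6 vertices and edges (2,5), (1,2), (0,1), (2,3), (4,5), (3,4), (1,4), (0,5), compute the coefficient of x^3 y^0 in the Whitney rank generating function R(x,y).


R(x,y) = sum over A in 2^E of x^(r(E)-r(A)) * y^(|A|-r(A)).
G has 6 vertices, 8 edges. r(E) = 5.
Enumerate all 2^8 = 256 subsets.
Count subsets with r(E)-r(A)=3 and |A|-r(A)=0: 28.

28


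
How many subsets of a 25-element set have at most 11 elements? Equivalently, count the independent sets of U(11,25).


Independent sets of U(11,25) are all subsets of size <= 11.
Count = C(25,0) + C(25,1) + C(25,2) + C(25,3) + C(25,4) + C(25,5) + C(25,6) + C(25,7) + C(25,8) + C(25,9) + C(25,10) + C(25,11)
     = 1 + 25 + 300 + 2300 + 12650 + 53130 + 177100 + 480700 + 1081575 + 2042975 + 3268760 + 4457400
     = 11576916.

11576916


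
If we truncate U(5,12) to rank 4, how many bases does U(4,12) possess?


Truncating U(5,12) to rank 4 gives U(4,12).
Bases of U(4,12) are all 4-element subsets of 12 elements.
Number of bases = C(12,4) = (12 * 11 * 10 * 9) / (1 * 2 * 3 * 4) = 495.

495


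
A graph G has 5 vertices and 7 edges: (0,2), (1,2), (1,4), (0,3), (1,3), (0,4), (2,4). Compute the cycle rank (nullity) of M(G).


Cycle rank (nullity) = |E| - r(M) = |E| - (|V| - c).
|E| = 7, |V| = 5, c = 1.
Nullity = 7 - (5 - 1) = 7 - 4 = 3.

3


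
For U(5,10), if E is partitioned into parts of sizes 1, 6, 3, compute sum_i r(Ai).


r(Ai) = min(|Ai|, 5) for each part.
Sum = min(1,5) + min(6,5) + min(3,5)
    = 1 + 5 + 3
    = 9.

9


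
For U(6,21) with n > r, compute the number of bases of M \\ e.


Deleting e from U(6,21) gives U(6,20) since n > r.
Bases of U(6,20) = C(20,6) = 38760.

38760


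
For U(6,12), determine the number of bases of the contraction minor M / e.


Contracting e from U(6,12) gives U(5,11).
Bases of U(5,11) = (11 choose 5) = 462.

462


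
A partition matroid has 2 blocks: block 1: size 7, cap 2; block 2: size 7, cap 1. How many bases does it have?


A basis picks exactly ci elements from block i.
Number of bases = product of C(|Si|, ci).
= C(7,2) * C(7,1)
= 21 * 7
= 147.

147


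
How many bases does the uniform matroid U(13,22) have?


Bases of U(13,22) are all 13-element subsets of the 22-element ground set.
Number of bases = C(22,13).
C(22,13) = 22! / (13! * 9!) = 497420.

497420


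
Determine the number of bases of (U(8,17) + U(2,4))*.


(M1+M2)* = M1* + M2*.
M1* = U(9,17), bases: C(17,9) = 24310.
M2* = U(2,4), bases: C(4,2) = 6.
|B(M*)| = 24310 * 6 = 145860.

145860


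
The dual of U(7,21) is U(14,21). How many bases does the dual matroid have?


The dual of U(r,n) is U(n-r, n) = U(14,21).
Bases of U(14,21) are all (14)-element subsets.
|B(M*)| = C(21,14) = 21! / (14! * 7!) = 116280.

116280


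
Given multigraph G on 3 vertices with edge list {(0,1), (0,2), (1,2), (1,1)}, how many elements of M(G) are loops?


In a graphic matroid, a loop is a self-loop edge (u,u) with rank 0.
Examining all 4 edges for self-loops...
Self-loops found: (1,1)
Number of loops = 1.

1


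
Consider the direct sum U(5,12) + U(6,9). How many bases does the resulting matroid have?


Bases of a direct sum M1 + M2: |B| = |B(M1)| * |B(M2)|.
|B(U(5,12))| = C(12,5) = 792.
|B(U(6,9))| = C(9,6) = 84.
Total bases = 792 * 84 = 66528.

66528


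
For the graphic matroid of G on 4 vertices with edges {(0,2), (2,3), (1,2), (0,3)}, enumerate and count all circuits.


A circuit in a graphic matroid = edge set of a simple cycle.
G has 4 vertices and 4 edges.
Enumerating all minimal edge subsets forming cycles...
Total circuits found: 1.

1


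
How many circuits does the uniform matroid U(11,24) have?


In U(11,24), circuits are the (12)-element subsets.
Any set of 12 elements is dependent, and removing any one element gives
an independent set of size 11, so it is a minimal dependent set.
Number of circuits = C(24,12) = 24! / (12! * 12!) = 2704156.

2704156


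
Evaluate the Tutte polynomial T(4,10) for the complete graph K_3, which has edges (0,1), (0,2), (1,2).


T(K_3; x,y) = x^2 + x + y.
T(4,10) = 16 + 4 + 10 = 30.

30


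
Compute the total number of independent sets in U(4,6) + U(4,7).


For a direct sum, |I(M1+M2)| = |I(M1)| * |I(M2)|.
|I(U(4,6))| = sum C(6,k) for k=0..4 = 57.
|I(U(4,7))| = sum C(7,k) for k=0..4 = 99.
Total = 57 * 99 = 5643.

5643


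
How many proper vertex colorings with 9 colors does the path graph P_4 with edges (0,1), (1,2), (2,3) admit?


P(P_4, k) = k * (k-1)^(3).
P(9) = 9 * 8^3 = 9 * 512 = 4608.

4608


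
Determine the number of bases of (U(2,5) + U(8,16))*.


(M1+M2)* = M1* + M2*.
M1* = U(3,5), bases: C(5,3) = 10.
M2* = U(8,16), bases: C(16,8) = 12870.
|B(M*)| = 10 * 12870 = 128700.

128700


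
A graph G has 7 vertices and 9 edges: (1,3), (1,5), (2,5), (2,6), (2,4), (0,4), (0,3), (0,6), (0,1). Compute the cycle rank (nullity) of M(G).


Cycle rank (nullity) = |E| - r(M) = |E| - (|V| - c).
|E| = 9, |V| = 7, c = 1.
Nullity = 9 - (7 - 1) = 9 - 6 = 3.

3


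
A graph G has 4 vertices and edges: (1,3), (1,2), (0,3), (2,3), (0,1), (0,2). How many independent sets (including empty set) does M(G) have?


An independent set in a graphic matroid is an acyclic edge subset.
G has 4 vertices and 6 edges.
Enumerate all 2^6 = 64 subsets, checking for acyclicity.
Total independent sets = 38.

38


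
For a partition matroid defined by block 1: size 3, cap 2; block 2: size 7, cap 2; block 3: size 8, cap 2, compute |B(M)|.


A basis picks exactly ci elements from block i.
Number of bases = product of C(|Si|, ci).
= C(3,2) * C(7,2) * C(8,2)
= 3 * 21 * 28
= 1764.

1764


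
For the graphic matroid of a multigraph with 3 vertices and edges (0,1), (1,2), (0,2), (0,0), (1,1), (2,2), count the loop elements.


In a graphic matroid, a loop is a self-loop edge (u,u) with rank 0.
Examining all 6 edges for self-loops...
Self-loops found: (0,0), (1,1), (2,2)
Number of loops = 3.

3


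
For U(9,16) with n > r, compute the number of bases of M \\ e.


Deleting e from U(9,16) gives U(9,15) since n > r.
Bases of U(9,15) = C(15,9) = 15! / (9! * 6!) = 5005.

5005


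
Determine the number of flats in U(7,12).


Flats of U(7,12): every subset of size < 7 is a flat, plus E itself.
Count = (12 choose 0) + (12 choose 1) + (12 choose 2) + (12 choose 3) + (12 choose 4) + (12 choose 5) + (12 choose 6) + 1
     = 1 + 12 + 66 + 220 + 495 + 792 + 924 + 1
     = 2511.

2511


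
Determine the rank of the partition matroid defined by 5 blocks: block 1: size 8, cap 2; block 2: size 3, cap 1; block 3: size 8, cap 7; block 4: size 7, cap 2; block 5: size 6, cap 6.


Rank of a partition matroid = sum of min(|Si|, ci) for each block.
= min(8,2) + min(3,1) + min(8,7) + min(7,2) + min(6,6)
= 2 + 1 + 7 + 2 + 6
= 18.

18


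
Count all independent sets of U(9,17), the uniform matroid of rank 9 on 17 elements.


Independent sets of U(9,17) are all subsets of size <= 9.
Count = (17 choose 0) + (17 choose 1) + (17 choose 2) + (17 choose 3) + (17 choose 4) + (17 choose 5) + (17 choose 6) + (17 choose 7) + (17 choose 8) + (17 choose 9)
     = 1 + 17 + 136 + 680 + 2380 + 6188 + 12376 + 19448 + 24310 + 24310
     = 89846.

89846


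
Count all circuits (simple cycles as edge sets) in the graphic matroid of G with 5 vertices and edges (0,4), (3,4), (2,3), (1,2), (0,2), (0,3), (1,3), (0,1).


A circuit in a graphic matroid = edge set of a simple cycle.
G has 5 vertices and 8 edges.
Enumerating all minimal edge subsets forming cycles...
Total circuits found: 12.

12


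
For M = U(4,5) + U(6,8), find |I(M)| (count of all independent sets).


For a direct sum, |I(M1+M2)| = |I(M1)| * |I(M2)|.
|I(U(4,5))| = sum C(5,k) for k=0..4 = 31.
|I(U(6,8))| = sum C(8,k) for k=0..6 = 247.
Total = 31 * 247 = 7657.

7657


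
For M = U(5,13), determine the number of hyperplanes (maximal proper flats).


Hyperplanes of U(5,13) are flats of rank 4.
In a uniform matroid, these are exactly the (4)-element subsets.
Count = C(13,4) = (13 * 12 * 11 * 10) / (1 * 2 * 3 * 4) = 715.

715


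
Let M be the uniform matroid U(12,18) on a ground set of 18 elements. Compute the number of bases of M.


Bases of U(12,18) are all 12-element subsets of the 18-element ground set.
Number of bases = C(18,12).
C(18,12) = 18! / (12! * 6!) = 18564.

18564


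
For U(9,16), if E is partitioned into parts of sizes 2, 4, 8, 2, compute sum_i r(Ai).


r(Ai) = min(|Ai|, 9) for each part.
Sum = min(2,9) + min(4,9) + min(8,9) + min(2,9)
    = 2 + 4 + 8 + 2
    = 16.

16


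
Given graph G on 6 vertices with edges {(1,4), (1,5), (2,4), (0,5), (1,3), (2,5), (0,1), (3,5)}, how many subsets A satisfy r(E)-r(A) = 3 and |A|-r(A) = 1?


R(x,y) = sum over A in 2^E of x^(r(E)-r(A)) * y^(|A|-r(A)).
G has 6 vertices, 8 edges. r(E) = 5.
Enumerate all 2^8 = 256 subsets.
Count subsets with r(E)-r(A)=3 and |A|-r(A)=1: 2.

2


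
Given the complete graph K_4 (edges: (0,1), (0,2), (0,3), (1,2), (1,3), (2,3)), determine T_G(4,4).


T(K_4; x,y) = x^3 + 3x^2 + 4xy + 2x + y^3 + 3y^2 + 2y.
Substituting x=4, y=4:
= 64 + 48 + 64 + 8 + 64 + 48 + 8
= 304.

304


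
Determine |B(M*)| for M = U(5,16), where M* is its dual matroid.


The dual of U(r,n) is U(n-r, n) = U(11,16).
Bases of U(11,16) are all (11)-element subsets.
|B(M*)| = C(16,11) = 4368.

4368


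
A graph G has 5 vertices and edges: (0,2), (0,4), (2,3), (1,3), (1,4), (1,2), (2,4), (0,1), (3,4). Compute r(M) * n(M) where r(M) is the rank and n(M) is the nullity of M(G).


r(M) = |V| - c = 5 - 1 = 4.
nullity = |E| - r(M) = 9 - 4 = 5.
Product = 4 * 5 = 20.

20


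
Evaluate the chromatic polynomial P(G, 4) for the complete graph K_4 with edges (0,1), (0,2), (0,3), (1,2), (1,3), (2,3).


P(K_4, k) = k(k-1)(k-2)...(k-3).
P(4) = (4) * (3) * (2) * (1) = 24.

24


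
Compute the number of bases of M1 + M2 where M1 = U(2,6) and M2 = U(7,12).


Bases of a direct sum M1 + M2: |B| = |B(M1)| * |B(M2)|.
|B(U(2,6))| = C(6,2) = 15.
|B(U(7,12))| = C(12,7) = 792.
Total bases = 15 * 792 = 11880.

11880


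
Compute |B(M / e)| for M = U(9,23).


Contracting e from U(9,23) gives U(8,22).
Bases of U(8,22) = C(22,8) = 319770.

319770


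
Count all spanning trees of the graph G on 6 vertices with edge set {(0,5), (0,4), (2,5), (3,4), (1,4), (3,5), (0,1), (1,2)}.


By Kirchhoff's matrix tree theorem, the number of spanning trees equals
the determinant of any cofactor of the Laplacian matrix L.
G has 6 vertices and 8 edges.
Computing the (5 x 5) cofactor determinant gives 35.

35


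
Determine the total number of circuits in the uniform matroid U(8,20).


In U(8,20), circuits are the (9)-element subsets.
Any set of 9 elements is dependent, and removing any one element gives
an independent set of size 8, so it is a minimal dependent set.
Number of circuits = (20 choose 9) = 167960.

167960


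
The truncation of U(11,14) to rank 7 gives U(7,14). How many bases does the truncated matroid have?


Truncating U(11,14) to rank 7 gives U(7,14).
Bases of U(7,14) are all 7-element subsets of 14 elements.
Number of bases = (14 choose 7) = 3432.

3432


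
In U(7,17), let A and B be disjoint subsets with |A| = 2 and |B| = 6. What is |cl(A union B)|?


|A union B| = 2 + 6 = 8 (disjoint).
In U(7,17), cl(S) = S if |S| < 7, else cl(S) = E.
Since 8 >= 7, cl(A union B) = E.
|cl(A union B)| = 17.

17


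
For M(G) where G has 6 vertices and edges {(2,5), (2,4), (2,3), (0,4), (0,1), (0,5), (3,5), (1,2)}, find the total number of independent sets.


An independent set in a graphic matroid is an acyclic edge subset.
G has 6 vertices and 8 edges.
Enumerate all 2^8 = 256 subsets, checking for acyclicity.
Total independent sets = 186.

186


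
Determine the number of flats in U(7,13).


Flats of U(7,13): every subset of size < 7 is a flat, plus E itself.
Count = C(13,0) + C(13,1) + C(13,2) + C(13,3) + C(13,4) + C(13,5) + C(13,6) + 1
     = 1 + 13 + 78 + 286 + 715 + 1287 + 1716 + 1
     = 4097.

4097


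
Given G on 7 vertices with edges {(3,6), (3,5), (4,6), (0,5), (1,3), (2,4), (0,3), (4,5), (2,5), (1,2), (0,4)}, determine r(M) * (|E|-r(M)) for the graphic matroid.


r(M) = |V| - c = 7 - 1 = 6.
nullity = |E| - r(M) = 11 - 6 = 5.
Product = 6 * 5 = 30.

30


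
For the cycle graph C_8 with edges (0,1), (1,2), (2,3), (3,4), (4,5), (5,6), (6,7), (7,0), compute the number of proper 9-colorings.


P(C_8, k) = (k-1)^8 + (-1)^8*(k-1).
P(9) = (8)^8 + 8
= 16777216 + 8 = 16777224.

16777224


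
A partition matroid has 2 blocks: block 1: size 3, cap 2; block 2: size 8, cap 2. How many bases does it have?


A basis picks exactly ci elements from block i.
Number of bases = product of C(|Si|, ci).
= C(3,2) * C(8,2)
= 3 * 28
= 84.

84


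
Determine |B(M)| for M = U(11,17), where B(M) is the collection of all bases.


Bases of U(11,17) are all 11-element subsets of the 17-element ground set.
Number of bases = C(17,11).
C(17,11) = 12376.

12376


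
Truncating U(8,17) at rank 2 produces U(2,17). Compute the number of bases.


Truncating U(8,17) to rank 2 gives U(2,17).
Bases of U(2,17) are all 2-element subsets of 17 elements.
Number of bases = C(17,2) = (17 * 16) / (1 * 2) = 136.

136


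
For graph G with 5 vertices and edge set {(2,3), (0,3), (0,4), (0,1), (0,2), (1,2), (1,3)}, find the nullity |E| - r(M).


Cycle rank (nullity) = |E| - r(M) = |E| - (|V| - c).
|E| = 7, |V| = 5, c = 1.
Nullity = 7 - (5 - 1) = 7 - 4 = 3.

3


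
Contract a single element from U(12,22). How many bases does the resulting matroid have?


Contracting e from U(12,22) gives U(11,21).
Bases of U(11,21) = C(21,11) = 352716.

352716


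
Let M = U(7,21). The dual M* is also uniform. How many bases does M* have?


The dual of U(r,n) is U(n-r, n) = U(14,21).
Bases of U(14,21) are all (14)-element subsets.
|B(M*)| = C(21,14) = 116280.

116280


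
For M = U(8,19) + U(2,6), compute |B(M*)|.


(M1+M2)* = M1* + M2*.
M1* = U(11,19), bases: C(19,11) = 75582.
M2* = U(4,6), bases: C(6,4) = 15.
|B(M*)| = 75582 * 15 = 1133730.

1133730


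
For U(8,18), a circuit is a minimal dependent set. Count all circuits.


In U(8,18), circuits are the (9)-element subsets.
Any set of 9 elements is dependent, and removing any one element gives
an independent set of size 8, so it is a minimal dependent set.
Number of circuits = C(18,9) = 18! / (9! * 9!) = 48620.

48620


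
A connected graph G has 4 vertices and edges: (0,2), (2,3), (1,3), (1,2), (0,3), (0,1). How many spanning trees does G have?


By Kirchhoff's matrix tree theorem, the number of spanning trees equals
the determinant of any cofactor of the Laplacian matrix L.
G has 4 vertices and 6 edges.
Computing the (3 x 3) cofactor determinant gives 16.

16


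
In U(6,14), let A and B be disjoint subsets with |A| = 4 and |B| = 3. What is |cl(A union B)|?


|A union B| = 4 + 3 = 7 (disjoint).
In U(6,14), cl(S) = S if |S| < 6, else cl(S) = E.
Since 7 >= 6, cl(A union B) = E.
|cl(A union B)| = 14.

14


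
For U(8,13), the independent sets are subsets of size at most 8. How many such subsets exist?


Independent sets of U(8,13) are all subsets of size <= 8.
Count = (13 choose 0) + (13 choose 1) + (13 choose 2) + (13 choose 3) + (13 choose 4) + (13 choose 5) + (13 choose 6) + (13 choose 7) + (13 choose 8)
     = 1 + 13 + 78 + 286 + 715 + 1287 + 1716 + 1716 + 1287
     = 7099.

7099


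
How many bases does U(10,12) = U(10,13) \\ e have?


Deleting e from U(10,13) gives U(10,12) since n > r.
Bases of U(10,12) = C(12,10) = 12! / (10! * 2!) = 66.

66


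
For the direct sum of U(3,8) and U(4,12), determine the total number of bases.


Bases of a direct sum M1 + M2: |B| = |B(M1)| * |B(M2)|.
|B(U(3,8))| = C(8,3) = 56.
|B(U(4,12))| = C(12,4) = 495.
Total bases = 56 * 495 = 27720.

27720


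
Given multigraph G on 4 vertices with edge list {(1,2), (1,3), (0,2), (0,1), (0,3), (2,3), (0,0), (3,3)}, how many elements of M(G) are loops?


In a graphic matroid, a loop is a self-loop edge (u,u) with rank 0.
Examining all 8 edges for self-loops...
Self-loops found: (0,0), (3,3)
Number of loops = 2.

2


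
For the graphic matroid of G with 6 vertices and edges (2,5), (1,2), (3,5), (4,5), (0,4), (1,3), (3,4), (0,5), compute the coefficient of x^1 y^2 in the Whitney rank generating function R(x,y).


R(x,y) = sum over A in 2^E of x^(r(E)-r(A)) * y^(|A|-r(A)).
G has 6 vertices, 8 edges. r(E) = 5.
Enumerate all 2^8 = 256 subsets.
Count subsets with r(E)-r(A)=1 and |A|-r(A)=2: 4.

4


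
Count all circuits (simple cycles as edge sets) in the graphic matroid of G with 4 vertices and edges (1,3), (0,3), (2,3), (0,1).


A circuit in a graphic matroid = edge set of a simple cycle.
G has 4 vertices and 4 edges.
Enumerating all minimal edge subsets forming cycles...
Total circuits found: 1.

1


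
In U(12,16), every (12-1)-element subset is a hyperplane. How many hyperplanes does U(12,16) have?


Hyperplanes of U(12,16) are flats of rank 11.
In a uniform matroid, these are exactly the (11)-element subsets.
Count = (16 choose 11) = 4368.

4368


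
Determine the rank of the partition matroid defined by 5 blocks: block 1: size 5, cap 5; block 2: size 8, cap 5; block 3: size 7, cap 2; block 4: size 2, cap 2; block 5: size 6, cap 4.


Rank of a partition matroid = sum of min(|Si|, ci) for each block.
= min(5,5) + min(8,5) + min(7,2) + min(2,2) + min(6,4)
= 5 + 5 + 2 + 2 + 4
= 18.

18


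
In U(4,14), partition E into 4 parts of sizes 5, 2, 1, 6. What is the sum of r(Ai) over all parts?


r(Ai) = min(|Ai|, 4) for each part.
Sum = min(5,4) + min(2,4) + min(1,4) + min(6,4)
    = 4 + 2 + 1 + 4
    = 11.

11


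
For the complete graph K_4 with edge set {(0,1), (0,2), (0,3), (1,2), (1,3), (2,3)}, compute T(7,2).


T(K_4; x,y) = x^3 + 3x^2 + 4xy + 2x + y^3 + 3y^2 + 2y.
Substituting x=7, y=2:
= 343 + 147 + 56 + 14 + 8 + 12 + 4
= 584.

584


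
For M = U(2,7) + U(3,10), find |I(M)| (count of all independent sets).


For a direct sum, |I(M1+M2)| = |I(M1)| * |I(M2)|.
|I(U(2,7))| = sum C(7,k) for k=0..2 = 29.
|I(U(3,10))| = sum C(10,k) for k=0..3 = 176.
Total = 29 * 176 = 5104.

5104


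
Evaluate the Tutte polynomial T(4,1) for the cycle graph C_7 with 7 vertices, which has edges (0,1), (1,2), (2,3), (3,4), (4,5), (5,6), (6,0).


T(C_7; x,y) = x + x^2 + ... + x^(6) + y.
T(4,1) = 4^1 + 4^2 + 4^3 + 4^4 + 4^5 + 4^6 + 1
= 4 + 16 + 64 + 256 + 1024 + 4096 + 1
= 5461.

5461


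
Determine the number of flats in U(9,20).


Flats of U(9,20): every subset of size < 9 is a flat, plus E itself.
Count = (20 choose 0) + (20 choose 1) + (20 choose 2) + (20 choose 3) + (20 choose 4) + (20 choose 5) + (20 choose 6) + (20 choose 7) + (20 choose 8) + 1
     = 1 + 20 + 190 + 1140 + 4845 + 15504 + 38760 + 77520 + 125970 + 1
     = 263951.

263951


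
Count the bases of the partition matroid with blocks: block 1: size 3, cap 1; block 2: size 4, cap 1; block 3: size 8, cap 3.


A basis picks exactly ci elements from block i.
Number of bases = product of C(|Si|, ci).
= C(3,1) * C(4,1) * C(8,3)
= 3 * 4 * 56
= 672.

672


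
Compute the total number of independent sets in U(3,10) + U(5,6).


For a direct sum, |I(M1+M2)| = |I(M1)| * |I(M2)|.
|I(U(3,10))| = sum C(10,k) for k=0..3 = 176.
|I(U(5,6))| = sum C(6,k) for k=0..5 = 63.
Total = 176 * 63 = 11088.

11088


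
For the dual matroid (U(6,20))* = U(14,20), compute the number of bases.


The dual of U(r,n) is U(n-r, n) = U(14,20).
Bases of U(14,20) are all (14)-element subsets.
|B(M*)| = (20 choose 14) = 38760.

38760


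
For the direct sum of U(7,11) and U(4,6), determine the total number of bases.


Bases of a direct sum M1 + M2: |B| = |B(M1)| * |B(M2)|.
|B(U(7,11))| = C(11,7) = 330.
|B(U(4,6))| = C(6,4) = 15.
Total bases = 330 * 15 = 4950.

4950


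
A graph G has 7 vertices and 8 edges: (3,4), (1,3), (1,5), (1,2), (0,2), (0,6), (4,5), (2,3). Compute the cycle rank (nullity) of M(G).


Cycle rank (nullity) = |E| - r(M) = |E| - (|V| - c).
|E| = 8, |V| = 7, c = 1.
Nullity = 8 - (7 - 1) = 8 - 6 = 2.

2


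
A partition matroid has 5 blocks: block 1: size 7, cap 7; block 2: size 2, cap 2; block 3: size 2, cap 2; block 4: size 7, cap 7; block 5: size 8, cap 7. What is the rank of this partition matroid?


Rank of a partition matroid = sum of min(|Si|, ci) for each block.
= min(7,7) + min(2,2) + min(2,2) + min(7,7) + min(8,7)
= 7 + 2 + 2 + 7 + 7
= 25.

25


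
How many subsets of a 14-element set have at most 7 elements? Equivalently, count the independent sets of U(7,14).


Independent sets of U(7,14) are all subsets of size <= 7.
Count = C(14,0) + C(14,1) + C(14,2) + C(14,3) + C(14,4) + C(14,5) + C(14,6) + C(14,7)
     = 1 + 14 + 91 + 364 + 1001 + 2002 + 3003 + 3432
     = 9908.

9908


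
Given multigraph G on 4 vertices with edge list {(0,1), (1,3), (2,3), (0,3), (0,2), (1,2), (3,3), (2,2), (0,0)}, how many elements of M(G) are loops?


In a graphic matroid, a loop is a self-loop edge (u,u) with rank 0.
Examining all 9 edges for self-loops...
Self-loops found: (3,3), (2,2), (0,0)
Number of loops = 3.

3


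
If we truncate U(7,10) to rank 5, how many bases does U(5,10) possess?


Truncating U(7,10) to rank 5 gives U(5,10).
Bases of U(5,10) are all 5-element subsets of 10 elements.
Number of bases = C(10,5) = 10! / (5! * 5!) = 252.

252


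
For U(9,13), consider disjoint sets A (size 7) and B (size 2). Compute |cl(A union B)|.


|A union B| = 7 + 2 = 9 (disjoint).
In U(9,13), cl(S) = S if |S| < 9, else cl(S) = E.
Since 9 >= 9, cl(A union B) = E.
|cl(A union B)| = 13.

13


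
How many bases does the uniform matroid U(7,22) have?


Bases of U(7,22) are all 7-element subsets of the 22-element ground set.
Number of bases = C(22,7).
C(22,7) = 22! / (7! * 15!) = 170544.

170544


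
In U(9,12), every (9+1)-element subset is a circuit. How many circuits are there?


In U(9,12), circuits are the (10)-element subsets.
Any set of 10 elements is dependent, and removing any one element gives
an independent set of size 9, so it is a minimal dependent set.
Number of circuits = (12 choose 10) = 66.

66


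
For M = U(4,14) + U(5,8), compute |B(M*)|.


(M1+M2)* = M1* + M2*.
M1* = U(10,14), bases: C(14,10) = 1001.
M2* = U(3,8), bases: C(8,3) = 56.
|B(M*)| = 1001 * 56 = 56056.

56056


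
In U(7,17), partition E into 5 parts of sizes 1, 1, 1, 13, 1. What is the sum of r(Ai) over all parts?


r(Ai) = min(|Ai|, 7) for each part.
Sum = min(1,7) + min(1,7) + min(1,7) + min(13,7) + min(1,7)
    = 1 + 1 + 1 + 7 + 1
    = 11.

11


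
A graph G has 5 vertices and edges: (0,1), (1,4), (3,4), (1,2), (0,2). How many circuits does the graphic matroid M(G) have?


A circuit in a graphic matroid = edge set of a simple cycle.
G has 5 vertices and 5 edges.
Enumerating all minimal edge subsets forming cycles...
Total circuits found: 1.

1


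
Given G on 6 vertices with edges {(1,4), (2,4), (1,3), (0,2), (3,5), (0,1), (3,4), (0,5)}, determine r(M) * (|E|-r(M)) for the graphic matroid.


r(M) = |V| - c = 6 - 1 = 5.
nullity = |E| - r(M) = 8 - 5 = 3.
Product = 5 * 3 = 15.

15


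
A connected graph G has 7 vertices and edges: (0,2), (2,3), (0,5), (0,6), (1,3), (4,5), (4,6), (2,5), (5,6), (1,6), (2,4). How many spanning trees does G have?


By Kirchhoff's matrix tree theorem, the number of spanning trees equals
the determinant of any cofactor of the Laplacian matrix L.
G has 7 vertices and 11 edges.
Computing the (6 x 6) cofactor determinant gives 165.

165


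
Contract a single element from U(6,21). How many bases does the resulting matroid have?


Contracting e from U(6,21) gives U(5,20).
Bases of U(5,20) = C(20,5) = 15504.

15504


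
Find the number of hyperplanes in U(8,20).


Hyperplanes of U(8,20) are flats of rank 7.
In a uniform matroid, these are exactly the (7)-element subsets.
Count = C(20,7) = 20! / (7! * 13!) = 77520.

77520


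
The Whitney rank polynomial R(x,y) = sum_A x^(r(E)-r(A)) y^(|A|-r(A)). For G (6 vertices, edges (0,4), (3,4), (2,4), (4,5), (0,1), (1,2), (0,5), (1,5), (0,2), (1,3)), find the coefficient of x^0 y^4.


R(x,y) = sum over A in 2^E of x^(r(E)-r(A)) * y^(|A|-r(A)).
G has 6 vertices, 10 edges. r(E) = 5.
Enumerate all 2^10 = 1024 subsets.
Count subsets with r(E)-r(A)=0 and |A|-r(A)=4: 10.

10


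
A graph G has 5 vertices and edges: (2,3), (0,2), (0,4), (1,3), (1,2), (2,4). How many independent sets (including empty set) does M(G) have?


An independent set in a graphic matroid is an acyclic edge subset.
G has 5 vertices and 6 edges.
Enumerate all 2^6 = 64 subsets, checking for acyclicity.
Total independent sets = 49.

49


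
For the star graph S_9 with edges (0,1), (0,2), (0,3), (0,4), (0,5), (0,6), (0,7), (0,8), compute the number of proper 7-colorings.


P(tree, k) = k * (k-1)^(8) for any tree on 9 vertices.
P(7) = 7 * 6^8 = 7 * 1679616 = 11757312.

11757312


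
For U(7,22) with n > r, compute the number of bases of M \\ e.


Deleting e from U(7,22) gives U(7,21) since n > r.
Bases of U(7,21) = C(21,7) = 116280.

116280


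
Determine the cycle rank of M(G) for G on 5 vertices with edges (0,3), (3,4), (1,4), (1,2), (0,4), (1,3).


Cycle rank (nullity) = |E| - r(M) = |E| - (|V| - c).
|E| = 6, |V| = 5, c = 1.
Nullity = 6 - (5 - 1) = 6 - 4 = 2.

2


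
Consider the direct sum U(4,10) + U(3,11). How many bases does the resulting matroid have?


Bases of a direct sum M1 + M2: |B| = |B(M1)| * |B(M2)|.
|B(U(4,10))| = C(10,4) = 210.
|B(U(3,11))| = C(11,3) = 165.
Total bases = 210 * 165 = 34650.

34650


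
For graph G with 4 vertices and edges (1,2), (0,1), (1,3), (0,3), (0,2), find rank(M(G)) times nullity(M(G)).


r(M) = |V| - c = 4 - 1 = 3.
nullity = |E| - r(M) = 5 - 3 = 2.
Product = 3 * 2 = 6.

6


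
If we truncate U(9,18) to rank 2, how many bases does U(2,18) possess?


Truncating U(9,18) to rank 2 gives U(2,18).
Bases of U(2,18) are all 2-element subsets of 18 elements.
Number of bases = C(18,2) = (18 * 17) / (1 * 2) = 153.

153


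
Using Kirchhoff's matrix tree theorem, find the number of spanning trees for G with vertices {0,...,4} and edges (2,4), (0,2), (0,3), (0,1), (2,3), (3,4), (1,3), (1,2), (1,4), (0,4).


By Kirchhoff's matrix tree theorem, the number of spanning trees equals
the determinant of any cofactor of the Laplacian matrix L.
G has 5 vertices and 10 edges.
Computing the (4 x 4) cofactor determinant gives 125.

125


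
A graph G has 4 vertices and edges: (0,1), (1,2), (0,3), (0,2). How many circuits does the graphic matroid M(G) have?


A circuit in a graphic matroid = edge set of a simple cycle.
G has 4 vertices and 4 edges.
Enumerating all minimal edge subsets forming cycles...
Total circuits found: 1.

1


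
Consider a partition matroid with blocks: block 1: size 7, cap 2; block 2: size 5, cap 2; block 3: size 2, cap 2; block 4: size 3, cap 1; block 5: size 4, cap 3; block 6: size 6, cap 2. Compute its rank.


Rank of a partition matroid = sum of min(|Si|, ci) for each block.
= min(7,2) + min(5,2) + min(2,2) + min(3,1) + min(4,3) + min(6,2)
= 2 + 2 + 2 + 1 + 3 + 2
= 12.

12


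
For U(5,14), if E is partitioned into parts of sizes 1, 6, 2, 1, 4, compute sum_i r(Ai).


r(Ai) = min(|Ai|, 5) for each part.
Sum = min(1,5) + min(6,5) + min(2,5) + min(1,5) + min(4,5)
    = 1 + 5 + 2 + 1 + 4
    = 13.

13


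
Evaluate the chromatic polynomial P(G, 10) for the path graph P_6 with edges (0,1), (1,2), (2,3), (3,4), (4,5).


P(P_6, k) = k * (k-1)^(5).
P(10) = 10 * 9^5 = 10 * 59049 = 590490.

590490


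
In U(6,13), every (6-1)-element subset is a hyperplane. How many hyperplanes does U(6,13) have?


Hyperplanes of U(6,13) are flats of rank 5.
In a uniform matroid, these are exactly the (5)-element subsets.
Count = (13 choose 5) = 1287.

1287


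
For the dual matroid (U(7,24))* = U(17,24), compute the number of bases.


The dual of U(r,n) is U(n-r, n) = U(17,24).
Bases of U(17,24) are all (17)-element subsets.
|B(M*)| = C(24,17) = 24! / (17! * 7!) = 346104.

346104


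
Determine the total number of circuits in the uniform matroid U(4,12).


In U(4,12), circuits are the (5)-element subsets.
Any set of 5 elements is dependent, and removing any one element gives
an independent set of size 4, so it is a minimal dependent set.
Number of circuits = (12 choose 5) = 792.

792


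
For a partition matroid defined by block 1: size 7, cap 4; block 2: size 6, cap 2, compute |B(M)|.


A basis picks exactly ci elements from block i.
Number of bases = product of C(|Si|, ci).
= C(7,4) * C(6,2)
= 35 * 15
= 525.

525


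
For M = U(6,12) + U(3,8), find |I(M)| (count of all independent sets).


For a direct sum, |I(M1+M2)| = |I(M1)| * |I(M2)|.
|I(U(6,12))| = sum C(12,k) for k=0..6 = 2510.
|I(U(3,8))| = sum C(8,k) for k=0..3 = 93.
Total = 2510 * 93 = 233430.

233430


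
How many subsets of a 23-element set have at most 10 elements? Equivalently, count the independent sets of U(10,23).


Independent sets of U(10,23) are all subsets of size <= 10.
Count = C(23,0) + C(23,1) + C(23,2) + C(23,3) + C(23,4) + C(23,5) + C(23,6) + C(23,7) + C(23,8) + C(23,9) + C(23,10)
     = 1 + 23 + 253 + 1771 + 8855 + 33649 + 100947 + 245157 + 490314 + 817190 + 1144066
     = 2842226.

2842226


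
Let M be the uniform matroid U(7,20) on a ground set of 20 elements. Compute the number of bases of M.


Bases of U(7,20) are all 7-element subsets of the 20-element ground set.
Number of bases = C(20,7).
C(20,7) = 20! / (7! * 13!) = 77520.

77520


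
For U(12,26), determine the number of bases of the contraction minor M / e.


Contracting e from U(12,26) gives U(11,25).
Bases of U(11,25) = (25 choose 11) = 4457400.

4457400


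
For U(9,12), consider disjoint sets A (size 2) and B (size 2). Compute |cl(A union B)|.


|A union B| = 2 + 2 = 4 (disjoint).
In U(9,12), cl(S) = S if |S| < 9, else cl(S) = E.
Since 4 < 9, cl(A union B) = A union B.
|cl(A union B)| = 4.

4


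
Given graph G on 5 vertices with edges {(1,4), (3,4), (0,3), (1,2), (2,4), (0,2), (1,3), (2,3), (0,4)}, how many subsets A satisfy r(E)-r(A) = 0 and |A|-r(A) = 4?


R(x,y) = sum over A in 2^E of x^(r(E)-r(A)) * y^(|A|-r(A)).
G has 5 vertices, 9 edges. r(E) = 4.
Enumerate all 2^9 = 512 subsets.
Count subsets with r(E)-r(A)=0 and |A|-r(A)=4: 9.

9


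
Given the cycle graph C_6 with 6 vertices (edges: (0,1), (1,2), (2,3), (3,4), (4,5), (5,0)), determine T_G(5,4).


T(C_6; x,y) = x + x^2 + ... + x^(5) + y.
T(5,4) = 5^1 + 5^2 + 5^3 + 5^4 + 5^5 + 4
= 5 + 25 + 125 + 625 + 3125 + 4
= 3909.

3909


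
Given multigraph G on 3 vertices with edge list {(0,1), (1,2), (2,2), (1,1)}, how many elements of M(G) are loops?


In a graphic matroid, a loop is a self-loop edge (u,u) with rank 0.
Examining all 4 edges for self-loops...
Self-loops found: (2,2), (1,1)
Number of loops = 2.

2


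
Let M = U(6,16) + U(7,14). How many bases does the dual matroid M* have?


(M1+M2)* = M1* + M2*.
M1* = U(10,16), bases: C(16,10) = 8008.
M2* = U(7,14), bases: C(14,7) = 3432.
|B(M*)| = 8008 * 3432 = 27483456.

27483456


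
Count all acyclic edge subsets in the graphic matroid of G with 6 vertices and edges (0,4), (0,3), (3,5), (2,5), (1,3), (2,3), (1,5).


An independent set in a graphic matroid is an acyclic edge subset.
G has 6 vertices and 7 edges.
Enumerate all 2^7 = 128 subsets, checking for acyclicity.
Total independent sets = 96.

96


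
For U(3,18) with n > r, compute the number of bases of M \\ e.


Deleting e from U(3,18) gives U(3,17) since n > r.
Bases of U(3,17) = C(17,3) = (17 * 16 * 15) / (1 * 2 * 3) = 680.

680


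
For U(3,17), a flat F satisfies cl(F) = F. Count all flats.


Flats of U(3,17): every subset of size < 3 is a flat, plus E itself.
Count = (17 choose 0) + (17 choose 1) + (17 choose 2) + 1
     = 1 + 17 + 136 + 1
     = 155.

155


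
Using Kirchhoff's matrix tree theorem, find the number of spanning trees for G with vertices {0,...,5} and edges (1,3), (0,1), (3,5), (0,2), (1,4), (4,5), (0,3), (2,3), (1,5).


By Kirchhoff's matrix tree theorem, the number of spanning trees equals
the determinant of any cofactor of the Laplacian matrix L.
G has 6 vertices and 9 edges.
Computing the (5 x 5) cofactor determinant gives 55.

55


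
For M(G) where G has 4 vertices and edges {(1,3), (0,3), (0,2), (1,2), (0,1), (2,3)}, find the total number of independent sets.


An independent set in a graphic matroid is an acyclic edge subset.
G has 4 vertices and 6 edges.
Enumerate all 2^6 = 64 subsets, checking for acyclicity.
Total independent sets = 38.

38


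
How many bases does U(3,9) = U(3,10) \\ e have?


Deleting e from U(3,10) gives U(3,9) since n > r.
Bases of U(3,9) = (9 choose 3) = 84.

84


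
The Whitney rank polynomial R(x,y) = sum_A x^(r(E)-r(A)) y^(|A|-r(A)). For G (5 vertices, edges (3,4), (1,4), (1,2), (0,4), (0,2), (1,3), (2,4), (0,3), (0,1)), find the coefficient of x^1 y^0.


R(x,y) = sum over A in 2^E of x^(r(E)-r(A)) * y^(|A|-r(A)).
G has 5 vertices, 9 edges. r(E) = 4.
Enumerate all 2^9 = 512 subsets.
Count subsets with r(E)-r(A)=1 and |A|-r(A)=0: 77.

77


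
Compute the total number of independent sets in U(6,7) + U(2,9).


For a direct sum, |I(M1+M2)| = |I(M1)| * |I(M2)|.
|I(U(6,7))| = sum C(7,k) for k=0..6 = 127.
|I(U(2,9))| = sum C(9,k) for k=0..2 = 46.
Total = 127 * 46 = 5842.

5842


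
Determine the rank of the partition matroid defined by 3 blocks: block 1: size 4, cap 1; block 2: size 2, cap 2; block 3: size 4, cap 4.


Rank of a partition matroid = sum of min(|Si|, ci) for each block.
= min(4,1) + min(2,2) + min(4,4)
= 1 + 2 + 4
= 7.

7


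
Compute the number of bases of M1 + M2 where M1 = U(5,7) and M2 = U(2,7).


Bases of a direct sum M1 + M2: |B| = |B(M1)| * |B(M2)|.
|B(U(5,7))| = C(7,5) = 21.
|B(U(2,7))| = C(7,2) = 21.
Total bases = 21 * 21 = 441.

441


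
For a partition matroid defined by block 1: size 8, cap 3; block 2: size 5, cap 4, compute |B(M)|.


A basis picks exactly ci elements from block i.
Number of bases = product of C(|Si|, ci).
= C(8,3) * C(5,4)
= 56 * 5
= 280.

280


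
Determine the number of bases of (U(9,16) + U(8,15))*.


(M1+M2)* = M1* + M2*.
M1* = U(7,16), bases: C(16,7) = 11440.
M2* = U(7,15), bases: C(15,7) = 6435.
|B(M*)| = 11440 * 6435 = 73616400.

73616400


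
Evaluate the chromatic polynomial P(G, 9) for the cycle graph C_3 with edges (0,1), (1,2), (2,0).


P(C_3, k) = (k-1)^3 + (-1)^3*(k-1).
P(9) = (8)^3 - 8
= 512 - 8 = 504.

504


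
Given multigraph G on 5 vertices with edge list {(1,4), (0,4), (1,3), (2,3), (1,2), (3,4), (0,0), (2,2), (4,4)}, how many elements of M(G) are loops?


In a graphic matroid, a loop is a self-loop edge (u,u) with rank 0.
Examining all 9 edges for self-loops...
Self-loops found: (0,0), (2,2), (4,4)
Number of loops = 3.

3


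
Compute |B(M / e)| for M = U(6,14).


Contracting e from U(6,14) gives U(5,13).
Bases of U(5,13) = (13 choose 5) = 1287.

1287


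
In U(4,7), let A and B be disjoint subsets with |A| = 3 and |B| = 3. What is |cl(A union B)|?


|A union B| = 3 + 3 = 6 (disjoint).
In U(4,7), cl(S) = S if |S| < 4, else cl(S) = E.
Since 6 >= 4, cl(A union B) = E.
|cl(A union B)| = 7.

7


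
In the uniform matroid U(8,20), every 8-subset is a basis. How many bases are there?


Bases of U(8,20) are all 8-element subsets of the 20-element ground set.
Number of bases = C(20,8).
C(20,8) = 20! / (8! * 12!) = 125970.

125970


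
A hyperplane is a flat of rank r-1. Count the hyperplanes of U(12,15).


Hyperplanes of U(12,15) are flats of rank 11.
In a uniform matroid, these are exactly the (11)-element subsets.
Count = (15 choose 11) = 1365.

1365


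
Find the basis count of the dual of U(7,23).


The dual of U(r,n) is U(n-r, n) = U(16,23).
Bases of U(16,23) are all (16)-element subsets.
|B(M*)| = C(23,16) = 23! / (16! * 7!) = 245157.

245157


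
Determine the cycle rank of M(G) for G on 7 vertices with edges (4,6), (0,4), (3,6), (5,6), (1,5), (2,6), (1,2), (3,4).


Cycle rank (nullity) = |E| - r(M) = |E| - (|V| - c).
|E| = 8, |V| = 7, c = 1.
Nullity = 8 - (7 - 1) = 8 - 6 = 2.

2


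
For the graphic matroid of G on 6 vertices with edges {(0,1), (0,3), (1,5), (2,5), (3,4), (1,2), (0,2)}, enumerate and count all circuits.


A circuit in a graphic matroid = edge set of a simple cycle.
G has 6 vertices and 7 edges.
Enumerating all minimal edge subsets forming cycles...
Total circuits found: 3.

3


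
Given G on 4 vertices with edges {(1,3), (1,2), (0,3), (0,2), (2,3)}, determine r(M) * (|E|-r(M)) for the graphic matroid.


r(M) = |V| - c = 4 - 1 = 3.
nullity = |E| - r(M) = 5 - 3 = 2.
Product = 3 * 2 = 6.

6


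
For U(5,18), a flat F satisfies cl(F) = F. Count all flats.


Flats of U(5,18): every subset of size < 5 is a flat, plus E itself.
Count = C(18,0) + C(18,1) + C(18,2) + C(18,3) + C(18,4) + 1
     = 1 + 18 + 153 + 816 + 3060 + 1
     = 4049.

4049
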